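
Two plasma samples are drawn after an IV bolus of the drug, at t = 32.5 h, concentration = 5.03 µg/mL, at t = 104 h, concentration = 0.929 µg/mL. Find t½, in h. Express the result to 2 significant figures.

k = ln(C₁/C₂) / (t₂ − t₁) = ln(5.03/0.929) / (104 − 32.5)
  = 1.689 / 71.50 = 0.02362 h⁻¹
t½ = ln2 / k = 0.693147 / 0.02362 = 29.35 h

29 h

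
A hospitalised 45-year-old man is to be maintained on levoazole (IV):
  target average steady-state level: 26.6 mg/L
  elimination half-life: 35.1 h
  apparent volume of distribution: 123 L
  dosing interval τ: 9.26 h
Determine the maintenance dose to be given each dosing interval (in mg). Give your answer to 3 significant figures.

k = ln2 / t½ = 0.693147 / 35.1 = 0.01975 h⁻¹
CL = k × Vd = 0.01975 × 123 = 2.429 L/h
At steady state, Dose/τ = Css × CL.
Dose = Css × CL × τ = 26.6 × 2.429 × 9.26 = 598.3 mg

598 mg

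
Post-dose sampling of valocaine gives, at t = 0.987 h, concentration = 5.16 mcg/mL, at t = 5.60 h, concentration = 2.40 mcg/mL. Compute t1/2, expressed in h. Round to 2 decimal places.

k = ln(C₁/C₂) / (t₂ − t₁) = ln(5.16/2.40) / (5.60 − 0.987)
  = 0.7655 / 4.613 = 0.1659 h⁻¹
t½ = ln2 / k = 0.693147 / 0.1659 = 4.178 h

4.18 h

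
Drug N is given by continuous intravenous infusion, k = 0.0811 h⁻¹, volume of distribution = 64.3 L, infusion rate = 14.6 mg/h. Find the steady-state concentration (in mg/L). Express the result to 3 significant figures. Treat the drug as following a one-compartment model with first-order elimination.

2.80 mg/L

CL = k × Vd = 0.08110 × 64.3 = 5.215 L/h
At steady state Css = R₀ / CL = 14.6 / 5.215 = 2.800 mg/L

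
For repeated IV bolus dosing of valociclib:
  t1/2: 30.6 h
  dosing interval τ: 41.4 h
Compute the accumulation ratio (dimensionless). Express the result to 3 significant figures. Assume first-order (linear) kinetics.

k = ln2 / t½ = 0.693147 / 30.6 = 0.02265 h⁻¹
e^(−kτ) = e^(−0.02265 × 41.4) = 0.3915
Accumulation ratio R = 1 / (1 − e^(−kτ)) = 1 / (1 − 0.3915) = 1.643

1.64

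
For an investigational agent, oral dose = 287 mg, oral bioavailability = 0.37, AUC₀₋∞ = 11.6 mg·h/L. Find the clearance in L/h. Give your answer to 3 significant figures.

9.15 L/h

CL = F·Dose / AUC = 0.37 × 287 / 11.6 = 9.154 L/h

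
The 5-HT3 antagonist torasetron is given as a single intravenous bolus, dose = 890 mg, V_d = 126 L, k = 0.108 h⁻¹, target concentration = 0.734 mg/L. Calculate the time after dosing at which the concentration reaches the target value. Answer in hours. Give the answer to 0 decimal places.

21 h

C₀ = Dose / Vd = 890.0 / 126 = 7.063 mg/L
t = ln(C₀ / C) / k = ln(7.063 / 0.734) / 0.1080
  = ln(9.623) / 0.1080 = 2.264 / 0.1080 = 20.96 h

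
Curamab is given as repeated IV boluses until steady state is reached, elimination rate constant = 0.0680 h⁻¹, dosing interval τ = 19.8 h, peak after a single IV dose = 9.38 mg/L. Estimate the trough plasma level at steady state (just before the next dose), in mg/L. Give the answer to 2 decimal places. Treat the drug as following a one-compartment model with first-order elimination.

e^(−kτ) = e^(−0.06800 × 19.8) = 0.2602
Accumulation ratio R = 1 / (1 − e^(−kτ)) = 1 / (1 − 0.2602) = 1.352
Steady-state trough = C₀ × R × e^(−kτ) = 9.38 × 1.352 × 0.2602 = 3.300 mg/L

3.30 mg/L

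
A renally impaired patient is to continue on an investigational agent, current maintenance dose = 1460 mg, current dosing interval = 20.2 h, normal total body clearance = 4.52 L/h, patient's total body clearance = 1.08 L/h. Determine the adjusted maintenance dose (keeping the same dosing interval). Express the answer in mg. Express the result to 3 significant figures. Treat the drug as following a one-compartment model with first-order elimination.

To keep the same average steady-state level, dosing rate must scale with clearance.
CL ratio = 1.08 / 4.52 = 0.2389
New dose (same interval) = 1460 × 0.2389 = 348.8 mg

349 mg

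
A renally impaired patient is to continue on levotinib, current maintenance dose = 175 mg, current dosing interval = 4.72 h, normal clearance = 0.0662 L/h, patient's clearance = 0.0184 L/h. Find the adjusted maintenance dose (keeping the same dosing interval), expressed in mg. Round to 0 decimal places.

To keep the same average steady-state level, dosing rate must scale with clearance.
CL ratio = 0.0184 / 0.0662 = 0.2779
New dose (same interval) = 175 × 0.2779 = 48.63 mg

49 mg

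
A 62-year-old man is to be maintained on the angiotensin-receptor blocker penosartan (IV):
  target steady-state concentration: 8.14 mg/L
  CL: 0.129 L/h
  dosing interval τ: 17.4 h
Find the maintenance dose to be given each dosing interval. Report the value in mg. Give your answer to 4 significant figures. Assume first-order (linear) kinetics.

18.27 mg

At steady state, Dose/τ = Css × CL.
Dose = Css × CL × τ = 8.14 × 0.1290 × 17.4 = 18.27 mg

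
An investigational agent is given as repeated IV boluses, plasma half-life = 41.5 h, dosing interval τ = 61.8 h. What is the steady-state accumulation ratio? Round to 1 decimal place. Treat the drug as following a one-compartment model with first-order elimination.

1.6

k = ln2 / t½ = 0.693147 / 41.5 = 0.01670 h⁻¹
e^(−kτ) = e^(−0.01670 × 61.8) = 0.3563
Accumulation ratio R = 1 / (1 − e^(−kτ)) = 1 / (1 − 0.3563) = 1.554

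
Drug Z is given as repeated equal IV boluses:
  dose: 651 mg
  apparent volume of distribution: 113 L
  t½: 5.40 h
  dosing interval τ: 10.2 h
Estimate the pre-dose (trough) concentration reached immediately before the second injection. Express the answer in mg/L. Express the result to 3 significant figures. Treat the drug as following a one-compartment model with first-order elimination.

1.56 mg/L

C₀ per dose = Dose / Vd = 651 / 113 = 5.761 mg/L
k = ln2 / t½ = 0.693147 / 5.40 = 0.1284 h⁻¹
Fraction remaining after one interval: r = e^(−kτ) = e^(−0.1284 × 10.2) = 0.2699
Before dose 2, 1 dose has been given (aged 1τ).
C_trough = C₀ × r = 5.761 × 0.2699 = 1.555 mg/L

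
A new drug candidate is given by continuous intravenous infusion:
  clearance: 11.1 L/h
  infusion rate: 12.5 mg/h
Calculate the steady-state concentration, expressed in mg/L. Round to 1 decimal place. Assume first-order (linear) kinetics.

At steady state Css = R₀ / CL = 12.5 / 11.10 = 1.126 mg/L

1.1 mg/L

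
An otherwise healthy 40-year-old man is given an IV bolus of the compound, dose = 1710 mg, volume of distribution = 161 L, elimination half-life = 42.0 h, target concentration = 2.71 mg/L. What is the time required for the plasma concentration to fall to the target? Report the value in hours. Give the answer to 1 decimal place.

C₀ = Dose / Vd = 1710 / 161 = 10.62 mg/L
k = ln2 / t½ = 0.693147 / 42.0 = 0.01650 h⁻¹
t = ln(C₀ / C) / k = ln(10.62 / 2.71) / 0.01650
  = ln(3.919) / 0.01650 = 1.366 / 0.01650 = 82.79 h

82.8 h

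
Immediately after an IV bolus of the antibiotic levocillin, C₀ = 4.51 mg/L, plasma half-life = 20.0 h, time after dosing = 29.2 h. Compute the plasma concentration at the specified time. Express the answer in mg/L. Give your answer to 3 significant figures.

k = ln2 / t½ = 0.693147 / 20.0 = 0.03466 h⁻¹
C = C₀ · e^(−k·t) = 4.510 × e^(−0.03466 × 29.2)
  = 4.510 × 0.3635 = 1.639 mg/L

1.64 mg/L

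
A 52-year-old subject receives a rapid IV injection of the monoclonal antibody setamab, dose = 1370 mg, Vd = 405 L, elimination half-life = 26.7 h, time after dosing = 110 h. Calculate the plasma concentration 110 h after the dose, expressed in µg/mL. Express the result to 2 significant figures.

0.19 µg/mL

C₀ = Dose / Vd = 1370 / 405 = 3.383 mg/L
k = ln2 / t½ = 0.693147 / 26.7 = 0.02596 h⁻¹
C = C₀ · e^(−k·t) = 3.383 × e^(−0.02596 × 110)
  = 3.383 × 0.05752 = 0.1946 mg/L
(0.1946 mg/L = 0.1946 µg/mL)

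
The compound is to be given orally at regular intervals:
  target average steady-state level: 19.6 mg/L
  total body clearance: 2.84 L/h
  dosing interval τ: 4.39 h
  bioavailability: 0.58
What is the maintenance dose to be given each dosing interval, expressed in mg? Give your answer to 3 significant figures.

421 mg

At steady state, F × (Dose/τ) = Css × CL.
Dose = Css × CL × τ / F = 19.6 × 2.840 × 4.39 / 0.58 = 421.3 mg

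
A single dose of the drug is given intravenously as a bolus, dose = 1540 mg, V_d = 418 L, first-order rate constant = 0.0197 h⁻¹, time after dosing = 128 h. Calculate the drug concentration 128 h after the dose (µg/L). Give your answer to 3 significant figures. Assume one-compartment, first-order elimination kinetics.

296 µg/L

C₀ = Dose / Vd = 1540 / 418 = 3.684 mg/L
C = C₀ · e^(−k·t) = 3.684 × e^(−0.01970 × 128)
  = 3.684 × 0.08033 = 0.2959 mg/L
Convert: 0.2959 mg/L × 1000 = 295.9 µg/L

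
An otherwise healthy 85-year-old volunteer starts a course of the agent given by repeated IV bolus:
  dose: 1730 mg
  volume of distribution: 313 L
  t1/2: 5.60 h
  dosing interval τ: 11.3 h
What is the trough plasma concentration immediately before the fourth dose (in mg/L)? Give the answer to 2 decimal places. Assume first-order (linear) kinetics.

C₀ per dose = Dose / Vd = 1730 / 313 = 5.527 mg/L
k = ln2 / t½ = 0.693147 / 5.60 = 0.1238 h⁻¹
Fraction remaining after one interval: r = e^(−kτ) = e^(−0.1238 × 11.3) = 0.2469
Before dose 4, 3 doses have been given (aged 1τ, 2τ, 3τ).
C_trough = C₀ × (r + r² + … + r^3) = C₀ × r(1−r^3)/(1−r)
        = 5.527 × 0.2469 × (1 − 0.01505) / (1 − 0.2469) = 1.785 mg/L

1.79 mg/L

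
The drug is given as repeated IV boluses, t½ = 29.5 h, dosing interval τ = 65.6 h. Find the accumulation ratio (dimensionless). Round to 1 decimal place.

k = ln2 / t½ = 0.693147 / 29.5 = 0.02350 h⁻¹
e^(−kτ) = e^(−0.02350 × 65.6) = 0.2140
Accumulation ratio R = 1 / (1 − e^(−kτ)) = 1 / (1 − 0.2140) = 1.272

1.3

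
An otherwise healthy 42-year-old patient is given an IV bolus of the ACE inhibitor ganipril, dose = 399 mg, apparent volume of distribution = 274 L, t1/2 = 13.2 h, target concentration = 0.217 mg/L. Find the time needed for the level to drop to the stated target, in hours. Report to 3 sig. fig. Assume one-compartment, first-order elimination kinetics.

36.3 h

C₀ = Dose / Vd = 399.0 / 274 = 1.456 mg/L
k = ln2 / t½ = 0.693147 / 13.2 = 0.05251 h⁻¹
t = ln(C₀ / C) / k = ln(1.456 / 0.217) / 0.05251
  = ln(6.710) / 0.05251 = 1.904 / 0.05251 = 36.26 h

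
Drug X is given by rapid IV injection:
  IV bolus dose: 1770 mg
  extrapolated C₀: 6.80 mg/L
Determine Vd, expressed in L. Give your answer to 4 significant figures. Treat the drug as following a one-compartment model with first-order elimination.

Vd = Dose / C₀ = 1770 / 6.80 = 260.3 L

260.3 L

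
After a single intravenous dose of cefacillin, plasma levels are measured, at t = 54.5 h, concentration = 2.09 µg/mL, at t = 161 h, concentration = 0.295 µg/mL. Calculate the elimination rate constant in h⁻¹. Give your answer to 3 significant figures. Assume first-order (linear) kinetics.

k = ln(C₁/C₂) / (t₂ − t₁) = ln(2.09/0.295) / (161 − 54.5)
  = 1.958 / 106.5 = 0.01838 h⁻¹

0.0184 h⁻¹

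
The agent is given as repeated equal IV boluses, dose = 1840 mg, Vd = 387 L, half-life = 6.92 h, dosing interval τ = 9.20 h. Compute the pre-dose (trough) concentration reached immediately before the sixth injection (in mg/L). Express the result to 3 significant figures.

3.11 mg/L

C₀ per dose = Dose / Vd = 1840 / 387 = 4.755 mg/L
k = ln2 / t½ = 0.693147 / 6.92 = 0.1002 h⁻¹
Fraction remaining after one interval: r = e^(−kτ) = e^(−0.1002 × 9.20) = 0.3978
Before dose 6, 5 doses have been given (aged 1τ, 2τ, 3τ, 4τ, 5τ).
C_trough = C₀ × (r + r² + … + r^5) = C₀ × r(1−r^5)/(1−r)
        = 4.755 × 0.3978 × (1 − 0.009961) / (1 − 0.3978) = 3.110 mg/L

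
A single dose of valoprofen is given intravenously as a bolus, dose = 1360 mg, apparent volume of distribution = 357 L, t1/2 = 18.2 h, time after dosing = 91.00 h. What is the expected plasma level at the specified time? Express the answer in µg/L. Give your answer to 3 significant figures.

119 µg/L

C₀ = Dose / Vd = 1360 / 357 = 3.810 mg/L
k = ln2 / t½ = 0.693147 / 18.2 = 0.03809 h⁻¹
t / t½ = 91.00 / 18.2 = 5 half-lives
C = C₀ × (1/2)^5 = 3.810 × 0.03125 = 0.1191 mg/L
Convert: 0.1191 mg/L × 1000 = 119.1 µg/L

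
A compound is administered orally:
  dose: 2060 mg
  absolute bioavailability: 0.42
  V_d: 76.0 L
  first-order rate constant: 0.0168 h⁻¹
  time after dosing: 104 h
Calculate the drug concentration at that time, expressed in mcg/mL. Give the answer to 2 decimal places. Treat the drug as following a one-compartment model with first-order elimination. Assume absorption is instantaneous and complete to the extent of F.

1.98 mcg/mL

Amount reaching circulation = F × Dose = 0.42 × 2060 = 865.2 mg
C₀ = F·Dose / Vd = 865.2 / 76.0 = 11.38 mg/L
C = C₀ · e^(−k·t) = 11.38 × e^(−0.01680 × 104)
  = 11.38 × 0.1743 = 1.984 mg/L
(1.984 mg/L = 1.984 mcg/mL)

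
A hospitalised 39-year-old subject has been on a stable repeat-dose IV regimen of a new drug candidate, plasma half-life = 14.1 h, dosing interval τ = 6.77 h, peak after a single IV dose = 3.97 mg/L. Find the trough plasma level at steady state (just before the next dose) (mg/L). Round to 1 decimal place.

k = ln2 / t½ = 0.693147 / 14.1 = 0.04916 h⁻¹
e^(−kτ) = e^(−0.04916 × 6.77) = 0.7169
Accumulation ratio R = 1 / (1 − e^(−kτ)) = 1 / (1 − 0.7169) = 3.532
Steady-state trough = C₀ × R × e^(−kτ) = 3.97 × 3.532 × 0.7169 = 10.05 mg/L

10.1 mg/L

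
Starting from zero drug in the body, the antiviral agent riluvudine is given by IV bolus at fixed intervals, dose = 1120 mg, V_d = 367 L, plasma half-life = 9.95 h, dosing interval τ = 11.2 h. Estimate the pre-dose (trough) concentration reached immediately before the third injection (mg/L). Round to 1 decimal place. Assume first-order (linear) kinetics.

2.0 mg/L

C₀ per dose = Dose / Vd = 1120 / 367 = 3.052 mg/L
k = ln2 / t½ = 0.693147 / 9.95 = 0.06966 h⁻¹
Fraction remaining after one interval: r = e^(−kτ) = e^(−0.06966 × 11.2) = 0.4583
Before dose 3, 2 doses have been given (aged 1τ, 2τ).
C_trough = C₀ × (r + r²) = 3.052 × (0.4583 + 0.2100) = 2.040 mg/L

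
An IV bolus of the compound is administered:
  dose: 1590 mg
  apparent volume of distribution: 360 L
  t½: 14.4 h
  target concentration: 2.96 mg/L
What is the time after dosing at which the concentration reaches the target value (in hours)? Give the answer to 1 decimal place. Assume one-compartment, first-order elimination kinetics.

C₀ = Dose / Vd = 1590 / 360 = 4.417 mg/L
k = ln2 / t½ = 0.693147 / 14.4 = 0.04814 h⁻¹
t = ln(C₀ / C) / k = ln(4.417 / 2.96) / 0.04814
  = ln(1.492) / 0.04814 = 0.4001 / 0.04814 = 8.311 h

8.3 h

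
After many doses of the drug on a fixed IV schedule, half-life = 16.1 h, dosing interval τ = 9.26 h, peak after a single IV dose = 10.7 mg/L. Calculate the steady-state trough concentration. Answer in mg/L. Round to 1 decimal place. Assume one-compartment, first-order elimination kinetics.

21.8 mg/L

k = ln2 / t½ = 0.693147 / 16.1 = 0.04305 h⁻¹
e^(−kτ) = e^(−0.04305 × 9.26) = 0.6712
Accumulation ratio R = 1 / (1 − e^(−kτ)) = 1 / (1 − 0.6712) = 3.041
Steady-state trough = C₀ × R × e^(−kτ) = 10.7 × 3.041 × 0.6712 = 21.84 mg/L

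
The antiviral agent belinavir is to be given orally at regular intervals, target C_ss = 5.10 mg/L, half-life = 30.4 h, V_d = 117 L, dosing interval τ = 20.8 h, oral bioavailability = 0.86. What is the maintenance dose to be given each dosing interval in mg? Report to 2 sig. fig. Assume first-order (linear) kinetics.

k = ln2 / t½ = 0.693147 / 30.4 = 0.02280 h⁻¹
CL = k × Vd = 0.02280 × 117 = 2.668 L/h
At steady state, F × (Dose/τ) = Css × CL.
Dose = Css × CL × τ / F = 5.10 × 2.668 × 20.8 / 0.86 = 329.1 mg

330 mg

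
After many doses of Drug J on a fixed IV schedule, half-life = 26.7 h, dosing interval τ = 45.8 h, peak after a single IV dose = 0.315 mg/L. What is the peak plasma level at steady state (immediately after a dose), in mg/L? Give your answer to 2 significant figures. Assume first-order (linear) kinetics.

0.45 mg/L

k = ln2 / t½ = 0.693147 / 26.7 = 0.02596 h⁻¹
e^(−kτ) = e^(−0.02596 × 45.8) = 0.3045
Accumulation ratio R = 1 / (1 − e^(−kτ)) = 1 / (1 − 0.3045) = 1.438
Steady-state peak = C₀ × R = 0.315 × 1.438 = 0.4530 mg/L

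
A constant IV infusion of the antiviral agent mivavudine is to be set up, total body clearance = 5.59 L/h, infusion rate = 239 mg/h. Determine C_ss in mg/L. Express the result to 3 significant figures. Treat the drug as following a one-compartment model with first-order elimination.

42.8 mg/L

At steady state Css = R₀ / CL = 239 / 5.590 = 42.75 mg/L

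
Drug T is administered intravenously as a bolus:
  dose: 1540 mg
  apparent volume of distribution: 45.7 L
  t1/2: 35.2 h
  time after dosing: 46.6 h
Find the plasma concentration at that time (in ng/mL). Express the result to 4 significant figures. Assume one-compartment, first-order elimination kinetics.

C₀ = Dose / Vd = 1540 / 45.7 = 33.70 mg/L
k = ln2 / t½ = 0.693147 / 35.2 = 0.01969 h⁻¹
C = C₀ · e^(−k·t) = 33.70 × e^(−0.01969 × 46.6)
  = 33.70 × 0.3995 = 13.46 mg/L
Convert: 13.46 mg/L × 1000 = 13460 ng/mL

13460 ng/mL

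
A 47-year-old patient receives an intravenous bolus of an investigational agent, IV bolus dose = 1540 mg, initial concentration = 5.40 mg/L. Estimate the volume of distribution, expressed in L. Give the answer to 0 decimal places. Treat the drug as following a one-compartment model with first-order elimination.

285 L

Vd = Dose / C₀ = 1540 / 5.40 = 285.2 L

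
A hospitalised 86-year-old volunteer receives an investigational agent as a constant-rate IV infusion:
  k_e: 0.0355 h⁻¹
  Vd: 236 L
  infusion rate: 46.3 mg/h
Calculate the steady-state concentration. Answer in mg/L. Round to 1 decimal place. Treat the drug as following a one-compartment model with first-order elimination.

5.5 mg/L

CL = k × Vd = 0.03550 × 236 = 8.378 L/h
At steady state Css = R₀ / CL = 46.3 / 8.378 = 5.526 mg/L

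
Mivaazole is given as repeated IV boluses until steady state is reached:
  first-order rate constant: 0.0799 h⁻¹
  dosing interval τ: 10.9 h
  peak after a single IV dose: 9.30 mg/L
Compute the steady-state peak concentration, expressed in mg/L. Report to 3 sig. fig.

e^(−kτ) = e^(−0.07990 × 10.9) = 0.4186
Accumulation ratio R = 1 / (1 − e^(−kτ)) = 1 / (1 − 0.4186) = 1.720
Steady-state peak = C₀ × R = 9.30 × 1.720 = 16.00 mg/L

16.0 mg/L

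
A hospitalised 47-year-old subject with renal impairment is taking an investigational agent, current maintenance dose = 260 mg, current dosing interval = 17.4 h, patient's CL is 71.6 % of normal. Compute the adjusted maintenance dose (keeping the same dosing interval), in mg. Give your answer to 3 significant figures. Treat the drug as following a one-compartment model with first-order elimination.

To keep the same average steady-state level, dosing rate must scale with clearance.
CL ratio = 71.6 / 100 = 0.7160
New dose (same interval) = 260 × 0.7160 = 186.2 mg

186 mg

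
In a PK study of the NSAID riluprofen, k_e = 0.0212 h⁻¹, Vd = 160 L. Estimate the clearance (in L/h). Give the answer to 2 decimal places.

3.39 L/h

CL = k × Vd = 0.0212 × 160 = 3.392 L/h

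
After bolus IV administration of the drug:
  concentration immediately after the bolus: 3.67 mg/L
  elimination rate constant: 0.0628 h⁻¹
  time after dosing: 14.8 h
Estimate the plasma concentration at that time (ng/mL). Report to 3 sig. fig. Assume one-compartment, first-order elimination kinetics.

C = C₀ · e^(−k·t) = 3.670 × e^(−0.06280 × 14.8)
  = 3.670 × 0.3948 = 1.449 mg/L
Convert: 1.449 mg/L × 1000 = 1449 ng/mL

1450 ng/mL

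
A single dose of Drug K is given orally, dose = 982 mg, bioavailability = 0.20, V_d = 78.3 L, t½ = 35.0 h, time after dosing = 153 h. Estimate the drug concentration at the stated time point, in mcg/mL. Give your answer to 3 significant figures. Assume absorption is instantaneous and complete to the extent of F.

0.121 mcg/mL

Amount reaching circulation = F × Dose = 0.20 × 982.0 = 196.4 mg
C₀ = F·Dose / Vd = 196.4 / 78.3 = 2.508 mg/L
k = ln2 / t½ = 0.693147 / 35.0 = 0.01980 h⁻¹
C = C₀ · e^(−k·t) = 2.508 × e^(−0.01980 × 153)
  = 2.508 × 0.04834 = 0.1212 mg/L
(0.1212 mg/L = 0.1212 mcg/mL)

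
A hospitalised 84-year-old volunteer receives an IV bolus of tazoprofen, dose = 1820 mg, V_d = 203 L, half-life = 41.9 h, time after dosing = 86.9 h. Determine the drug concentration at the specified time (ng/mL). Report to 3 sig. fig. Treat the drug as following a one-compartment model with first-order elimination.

2130 ng/mL

C₀ = Dose / Vd = 1820 / 203 = 8.966 mg/L
k = ln2 / t½ = 0.693147 / 41.9 = 0.01654 h⁻¹
C = C₀ · e^(−k·t) = 8.966 × e^(−0.01654 × 86.9)
  = 8.966 × 0.2376 = 2.130 mg/L
Convert: 2.130 mg/L × 1000 = 2130 ng/mL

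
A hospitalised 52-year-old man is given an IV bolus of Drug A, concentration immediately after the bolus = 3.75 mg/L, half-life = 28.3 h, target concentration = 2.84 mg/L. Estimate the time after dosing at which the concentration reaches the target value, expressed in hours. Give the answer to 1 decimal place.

11.3 h

k = ln2 / t½ = 0.693147 / 28.3 = 0.02449 h⁻¹
t = ln(C₀ / C) / k = ln(3.750 / 2.84) / 0.02449
  = ln(1.320) / 0.02449 = 0.2776 / 0.02449 = 11.34 h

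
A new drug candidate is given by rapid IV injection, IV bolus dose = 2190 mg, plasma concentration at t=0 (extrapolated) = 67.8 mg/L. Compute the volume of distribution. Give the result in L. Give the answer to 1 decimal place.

32.3 L

Vd = Dose / C₀ = 2190 / 67.8 = 32.30 L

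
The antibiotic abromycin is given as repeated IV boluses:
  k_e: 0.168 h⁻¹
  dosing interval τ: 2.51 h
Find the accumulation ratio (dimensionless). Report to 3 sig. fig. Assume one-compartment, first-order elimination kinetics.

e^(−kτ) = e^(−0.1680 × 2.51) = 0.6559
Accumulation ratio R = 1 / (1 − e^(−kτ)) = 1 / (1 − 0.6559) = 2.906

2.91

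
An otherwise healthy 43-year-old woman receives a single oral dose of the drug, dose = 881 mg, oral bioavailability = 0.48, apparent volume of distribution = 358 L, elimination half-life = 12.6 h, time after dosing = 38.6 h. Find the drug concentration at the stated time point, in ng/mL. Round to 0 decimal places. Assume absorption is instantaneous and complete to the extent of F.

141 ng/mL

Amount reaching circulation = F × Dose = 0.48 × 881.0 = 422.9 mg
C₀ = F·Dose / Vd = 422.9 / 358 = 1.181 mg/L
k = ln2 / t½ = 0.693147 / 12.6 = 0.05501 h⁻¹
C = C₀ · e^(−k·t) = 1.181 × e^(−0.05501 × 38.6)
  = 1.181 × 0.1196 = 0.1412 mg/L
Convert: 0.1412 mg/L × 1000 = 141.2 ng/mL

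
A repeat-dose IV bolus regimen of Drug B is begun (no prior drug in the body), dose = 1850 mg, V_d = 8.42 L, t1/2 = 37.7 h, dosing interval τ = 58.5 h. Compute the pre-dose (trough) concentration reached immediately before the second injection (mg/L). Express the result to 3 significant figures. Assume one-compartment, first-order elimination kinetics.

C₀ per dose = Dose / Vd = 1850 / 8.42 = 219.7 mg/L
k = ln2 / t½ = 0.693147 / 37.7 = 0.01839 h⁻¹
Fraction remaining after one interval: r = e^(−kτ) = e^(−0.01839 × 58.5) = 0.3410
Before dose 2, 1 dose has been given (aged 1τ).
C_trough = C₀ × r = 219.7 × 0.3410 = 74.92 mg/L

74.9 mg/L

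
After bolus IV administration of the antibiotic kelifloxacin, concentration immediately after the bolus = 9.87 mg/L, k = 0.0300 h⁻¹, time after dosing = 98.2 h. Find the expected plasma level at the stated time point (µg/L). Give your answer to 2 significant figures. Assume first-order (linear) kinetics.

520 µg/L

C = C₀ · e^(−k·t) = 9.870 × e^(−0.03000 × 98.2)
  = 9.870 × 0.05255 = 0.5187 mg/L
Convert: 0.5187 mg/L × 1000 = 518.7 µg/L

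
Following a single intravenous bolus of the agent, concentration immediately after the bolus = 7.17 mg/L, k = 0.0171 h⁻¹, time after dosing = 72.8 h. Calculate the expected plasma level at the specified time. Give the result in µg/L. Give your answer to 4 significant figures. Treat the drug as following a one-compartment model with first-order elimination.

C = C₀ · e^(−k·t) = 7.170 × e^(−0.01710 × 72.8)
  = 7.170 × 0.2880 = 2.065 mg/L
Convert: 2.065 mg/L × 1000 = 2065 µg/L

2065 µg/L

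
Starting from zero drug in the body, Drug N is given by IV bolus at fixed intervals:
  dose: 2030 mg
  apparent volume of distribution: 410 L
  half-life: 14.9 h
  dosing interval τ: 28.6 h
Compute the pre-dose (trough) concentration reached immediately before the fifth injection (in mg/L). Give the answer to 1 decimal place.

1.8 mg/L

C₀ per dose = Dose / Vd = 2030 / 410 = 4.951 mg/L
k = ln2 / t½ = 0.693147 / 14.9 = 0.04652 h⁻¹
Fraction remaining after one interval: r = e^(−kτ) = e^(−0.04652 × 28.6) = 0.2644
Before dose 5, 4 doses have been given (aged 1τ, 2τ, 3τ, 4τ).
C_trough = C₀ × (r + r² + … + r^4) = C₀ × r(1−r^4)/(1−r)
        = 4.951 × 0.2644 × (1 − 0.004887) / (1 − 0.2644) = 1.771 mg/L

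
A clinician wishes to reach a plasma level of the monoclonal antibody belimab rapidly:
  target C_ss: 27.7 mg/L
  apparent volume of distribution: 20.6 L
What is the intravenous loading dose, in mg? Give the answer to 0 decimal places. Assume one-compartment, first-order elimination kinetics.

571 mg

LD = Css × Vd = 27.7 × 20.6 = 570.6 mg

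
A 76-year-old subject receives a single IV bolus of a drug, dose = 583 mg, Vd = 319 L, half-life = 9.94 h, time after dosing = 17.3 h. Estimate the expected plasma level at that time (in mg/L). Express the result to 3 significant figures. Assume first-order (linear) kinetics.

C₀ = Dose / Vd = 583.0 / 319 = 1.828 mg/L
k = ln2 / t½ = 0.693147 / 9.94 = 0.06973 h⁻¹
C = C₀ · e^(−k·t) = 1.828 × e^(−0.06973 × 17.3)
  = 1.828 × 0.2993 = 0.5471 mg/L

0.547 mg/L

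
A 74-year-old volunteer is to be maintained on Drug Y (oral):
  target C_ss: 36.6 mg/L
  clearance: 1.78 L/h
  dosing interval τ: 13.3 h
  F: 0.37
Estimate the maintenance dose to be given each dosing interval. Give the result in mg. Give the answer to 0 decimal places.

At steady state, F × (Dose/τ) = Css × CL.
Dose = Css × CL × τ / F = 36.6 × 1.780 × 13.3 / 0.37 = 2342 mg

2342 mg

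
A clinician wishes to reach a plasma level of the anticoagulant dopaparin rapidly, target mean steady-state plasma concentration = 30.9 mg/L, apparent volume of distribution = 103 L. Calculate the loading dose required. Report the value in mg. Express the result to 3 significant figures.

LD = Css × Vd = 30.9 × 103 = 3183 mg

3180 mg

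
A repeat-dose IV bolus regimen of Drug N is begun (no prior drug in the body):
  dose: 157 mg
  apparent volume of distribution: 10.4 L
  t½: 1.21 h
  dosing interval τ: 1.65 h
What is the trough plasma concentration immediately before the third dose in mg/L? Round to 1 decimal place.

C₀ per dose = Dose / Vd = 157 / 10.4 = 15.10 mg/L
k = ln2 / t½ = 0.693147 / 1.21 = 0.5728 h⁻¹
Fraction remaining after one interval: r = e^(−kτ) = e^(−0.5728 × 1.65) = 0.3886
Before dose 3, 2 doses have been given (aged 1τ, 2τ).
C_trough = C₀ × (r + r²) = 15.10 × (0.3886 + 0.1510) = 8.148 mg/L

8.1 mg/L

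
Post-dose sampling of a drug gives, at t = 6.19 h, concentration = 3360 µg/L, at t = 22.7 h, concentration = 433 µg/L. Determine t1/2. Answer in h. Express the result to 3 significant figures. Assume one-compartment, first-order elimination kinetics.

5.59 h

k = ln(C₁/C₂) / (t₂ − t₁) = ln(3360/433) / (22.7 − 6.19)
  = 2.049 / 16.51 = 0.1241 h⁻¹
t½ = ln2 / k = 0.693147 / 0.1241 = 5.585 h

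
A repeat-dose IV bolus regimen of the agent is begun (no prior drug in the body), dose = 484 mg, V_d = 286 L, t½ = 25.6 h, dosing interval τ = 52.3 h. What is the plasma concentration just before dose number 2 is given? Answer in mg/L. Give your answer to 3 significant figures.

0.411 mg/L

C₀ per dose = Dose / Vd = 484 / 286 = 1.692 mg/L
k = ln2 / t½ = 0.693147 / 25.6 = 0.02708 h⁻¹
Fraction remaining after one interval: r = e^(−kτ) = e^(−0.02708 × 52.3) = 0.2426
Before dose 2, 1 dose has been given (aged 1τ).
C_trough = C₀ × r = 1.692 × 0.2426 = 0.4105 mg/L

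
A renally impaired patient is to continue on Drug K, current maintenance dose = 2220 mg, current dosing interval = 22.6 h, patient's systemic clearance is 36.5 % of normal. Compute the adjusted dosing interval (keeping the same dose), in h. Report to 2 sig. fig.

62 h

To keep the same average steady-state level, dosing rate must scale with clearance.
CL ratio = 36.5 / 100 = 0.3650
New interval (same dose) = 22.6 / 0.3650 = 61.92 h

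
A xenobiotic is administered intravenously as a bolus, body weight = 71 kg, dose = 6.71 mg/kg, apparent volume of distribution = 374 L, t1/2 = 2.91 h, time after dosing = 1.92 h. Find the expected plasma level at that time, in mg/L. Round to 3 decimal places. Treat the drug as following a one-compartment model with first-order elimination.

Total dose = 6.71 × 71 = 476.4 mg
C₀ = Dose / Vd = 476.4 / 374 = 1.274 mg/L
k = ln2 / t½ = 0.693147 / 2.91 = 0.2382 h⁻¹
C = C₀ · e^(−k·t) = 1.274 × e^(−0.2382 × 1.92)
  = 1.274 × 0.6330 = 0.8064 mg/L

0.806 mg/L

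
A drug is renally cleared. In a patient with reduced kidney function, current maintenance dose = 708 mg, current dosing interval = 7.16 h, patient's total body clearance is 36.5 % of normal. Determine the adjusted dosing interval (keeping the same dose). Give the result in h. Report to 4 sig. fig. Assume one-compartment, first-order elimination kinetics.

19.62 h

To keep the same average steady-state level, dosing rate must scale with clearance.
CL ratio = 36.5 / 100 = 0.3650
New interval (same dose) = 7.16 / 0.3650 = 19.62 h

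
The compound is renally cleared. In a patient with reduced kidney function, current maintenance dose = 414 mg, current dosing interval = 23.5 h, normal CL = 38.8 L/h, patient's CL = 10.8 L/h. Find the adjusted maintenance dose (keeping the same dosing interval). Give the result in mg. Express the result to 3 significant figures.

115 mg

To keep the same average steady-state level, dosing rate must scale with clearance.
CL ratio = 10.8 / 38.8 = 0.2784
New dose (same interval) = 414 × 0.2784 = 115.3 mg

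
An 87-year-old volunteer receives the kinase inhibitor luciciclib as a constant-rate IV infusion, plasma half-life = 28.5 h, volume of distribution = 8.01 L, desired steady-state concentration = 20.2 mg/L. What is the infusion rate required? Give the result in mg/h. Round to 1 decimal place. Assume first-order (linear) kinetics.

k = ln2 / t½ = 0.693147 / 28.5 = 0.02432 h⁻¹
CL = k × Vd = 0.02432 × 8.01 = 0.1948 L/h
At steady state, infusion rate R₀ = Css × CL = 20.2 × 0.1948 = 3.935 mg/h

3.9 mg/h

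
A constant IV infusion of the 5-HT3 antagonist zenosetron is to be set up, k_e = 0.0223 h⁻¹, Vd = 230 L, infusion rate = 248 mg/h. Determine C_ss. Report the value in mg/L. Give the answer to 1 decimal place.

48.4 mg/L

CL = k × Vd = 0.02230 × 230 = 5.129 L/h
At steady state Css = R₀ / CL = 248 / 5.129 = 48.35 mg/L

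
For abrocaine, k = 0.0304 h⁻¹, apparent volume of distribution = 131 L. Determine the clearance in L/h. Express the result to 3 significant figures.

3.98 L/h

CL = k × Vd = 0.0304 × 131 = 3.982 L/h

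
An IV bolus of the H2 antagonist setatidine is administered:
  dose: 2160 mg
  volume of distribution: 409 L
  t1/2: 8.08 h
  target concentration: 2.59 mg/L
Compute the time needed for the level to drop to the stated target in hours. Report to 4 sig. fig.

C₀ = Dose / Vd = 2160 / 409 = 5.281 mg/L
k = ln2 / t½ = 0.693147 / 8.08 = 0.08579 h⁻¹
t = ln(C₀ / C) / k = ln(5.281 / 2.59) / 0.08579
  = ln(2.039) / 0.08579 = 0.7125 / 0.08579 = 8.305 h

8.305 h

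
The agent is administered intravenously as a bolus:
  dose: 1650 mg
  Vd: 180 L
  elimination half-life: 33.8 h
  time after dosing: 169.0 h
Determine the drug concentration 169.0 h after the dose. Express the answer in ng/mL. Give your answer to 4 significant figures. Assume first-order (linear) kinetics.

286.5 ng/mL

C₀ = Dose / Vd = 1650 / 180 = 9.167 mg/L
k = ln2 / t½ = 0.693147 / 33.8 = 0.02051 h⁻¹
t / t½ = 169.0 / 33.8 = 5 half-lives
C = C₀ × (1/2)^5 = 9.167 × 0.03125 = 0.2865 mg/L
Convert: 0.2865 mg/L × 1000 = 286.5 ng/mL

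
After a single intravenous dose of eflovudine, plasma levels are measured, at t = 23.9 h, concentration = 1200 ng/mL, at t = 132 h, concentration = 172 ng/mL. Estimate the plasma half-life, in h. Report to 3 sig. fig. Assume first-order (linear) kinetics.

k = ln(C₁/C₂) / (t₂ − t₁) = ln(1200/172) / (132 − 23.9)
  = 1.943 / 108.1 = 0.01797 h⁻¹
t½ = ln2 / k = 0.693147 / 0.01797 = 38.57 h

38.6 h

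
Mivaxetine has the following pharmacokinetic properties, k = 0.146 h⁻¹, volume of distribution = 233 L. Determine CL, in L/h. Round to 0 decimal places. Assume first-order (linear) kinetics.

34 L/h

CL = k × Vd = 0.146 × 233 = 34.02 L/h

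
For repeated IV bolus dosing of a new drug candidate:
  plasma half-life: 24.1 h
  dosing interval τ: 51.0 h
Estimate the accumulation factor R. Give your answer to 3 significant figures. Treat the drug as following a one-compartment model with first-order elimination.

1.30

k = ln2 / t½ = 0.693147 / 24.1 = 0.02876 h⁻¹
e^(−kτ) = e^(−0.02876 × 51.0) = 0.2307
Accumulation ratio R = 1 / (1 − e^(−kτ)) = 1 / (1 − 0.2307) = 1.300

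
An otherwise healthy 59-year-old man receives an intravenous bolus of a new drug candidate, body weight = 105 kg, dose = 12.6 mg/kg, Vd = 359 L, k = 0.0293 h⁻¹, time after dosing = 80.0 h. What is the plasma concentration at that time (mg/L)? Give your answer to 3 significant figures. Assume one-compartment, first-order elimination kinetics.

Total dose = 12.6 × 105 = 1323 mg
C₀ = Dose / Vd = 1323 / 359 = 3.685 mg/L
C = C₀ · e^(−k·t) = 3.685 × e^(−0.02930 × 80.0)
  = 3.685 × 0.09594 = 0.3535 mg/L

0.354 mg/L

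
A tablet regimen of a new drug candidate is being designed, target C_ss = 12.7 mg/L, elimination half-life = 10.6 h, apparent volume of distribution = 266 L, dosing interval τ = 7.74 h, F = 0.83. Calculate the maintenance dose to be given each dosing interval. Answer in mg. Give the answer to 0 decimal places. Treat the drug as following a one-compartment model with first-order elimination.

2060 mg

k = ln2 / t½ = 0.693147 / 10.6 = 0.06539 h⁻¹
CL = k × Vd = 0.06539 × 266 = 17.39 L/h
At steady state, F × (Dose/τ) = Css × CL.
Dose = Css × CL × τ / F = 12.7 × 17.39 × 7.74 / 0.83 = 2060 mg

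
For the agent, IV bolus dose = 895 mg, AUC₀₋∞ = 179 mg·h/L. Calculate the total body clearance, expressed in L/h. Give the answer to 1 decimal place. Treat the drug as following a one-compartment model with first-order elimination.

CL = Dose / AUC = 895 / 179 = 5.000 L/h

5.0 L/h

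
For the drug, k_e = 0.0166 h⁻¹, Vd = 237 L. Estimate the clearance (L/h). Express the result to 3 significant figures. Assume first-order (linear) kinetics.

CL = k × Vd = 0.0166 × 237 = 3.934 L/h

3.93 L/h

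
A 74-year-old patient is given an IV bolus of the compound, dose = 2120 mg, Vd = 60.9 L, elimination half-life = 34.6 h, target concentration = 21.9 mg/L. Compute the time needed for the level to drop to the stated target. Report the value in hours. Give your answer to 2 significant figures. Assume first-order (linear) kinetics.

C₀ = Dose / Vd = 2120 / 60.9 = 34.81 mg/L
k = ln2 / t½ = 0.693147 / 34.6 = 0.02003 h⁻¹
t = ln(C₀ / C) / k = ln(34.81 / 21.9) / 0.02003
  = ln(1.589) / 0.02003 = 0.4631 / 0.02003 = 23.12 h

23 h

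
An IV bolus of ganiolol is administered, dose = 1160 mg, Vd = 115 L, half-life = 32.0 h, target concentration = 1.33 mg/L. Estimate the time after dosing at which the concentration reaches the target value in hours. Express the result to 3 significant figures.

C₀ = Dose / Vd = 1160 / 115 = 10.09 mg/L
k = ln2 / t½ = 0.693147 / 32.0 = 0.02166 h⁻¹
t = ln(C₀ / C) / k = ln(10.09 / 1.33) / 0.02166
  = ln(7.586) / 0.02166 = 2.026 / 0.02166 = 93.54 h

93.5 h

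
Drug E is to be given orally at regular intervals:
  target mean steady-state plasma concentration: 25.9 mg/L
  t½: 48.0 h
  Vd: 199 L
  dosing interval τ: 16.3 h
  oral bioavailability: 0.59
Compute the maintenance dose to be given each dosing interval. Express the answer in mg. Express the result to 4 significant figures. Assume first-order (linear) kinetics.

2056 mg

k = ln2 / t½ = 0.693147 / 48.0 = 0.01444 h⁻¹
CL = k × Vd = 0.01444 × 199 = 2.874 L/h
At steady state, F × (Dose/τ) = Css × CL.
Dose = Css × CL × τ / F = 25.9 × 2.874 × 16.3 / 0.59 = 2056 mg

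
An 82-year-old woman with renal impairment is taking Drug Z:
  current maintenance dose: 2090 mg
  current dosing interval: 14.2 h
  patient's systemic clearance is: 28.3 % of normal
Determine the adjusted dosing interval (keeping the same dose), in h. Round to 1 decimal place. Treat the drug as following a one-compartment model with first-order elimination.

50.2 h

To keep the same average steady-state level, dosing rate must scale with clearance.
CL ratio = 28.3 / 100 = 0.2830
New interval (same dose) = 14.2 / 0.2830 = 50.18 h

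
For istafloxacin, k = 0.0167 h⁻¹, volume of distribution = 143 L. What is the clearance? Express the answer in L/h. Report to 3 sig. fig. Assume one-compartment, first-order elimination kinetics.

2.39 L/h

CL = k × Vd = 0.0167 × 143 = 2.388 L/h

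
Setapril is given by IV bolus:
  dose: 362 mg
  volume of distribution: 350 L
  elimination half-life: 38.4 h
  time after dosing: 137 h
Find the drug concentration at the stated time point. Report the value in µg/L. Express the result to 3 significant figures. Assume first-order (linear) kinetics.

87.2 µg/L

C₀ = Dose / Vd = 362.0 / 350 = 1.034 mg/L
k = ln2 / t½ = 0.693147 / 38.4 = 0.01805 h⁻¹
C = C₀ · e^(−k·t) = 1.034 × e^(−0.01805 × 137)
  = 1.034 × 0.08434 = 0.08721 mg/L
Convert: 0.08721 mg/L × 1000 = 87.21 µg/L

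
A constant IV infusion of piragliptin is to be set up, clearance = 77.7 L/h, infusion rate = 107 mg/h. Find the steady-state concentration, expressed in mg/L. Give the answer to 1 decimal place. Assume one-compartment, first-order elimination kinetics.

1.4 mg/L

At steady state Css = R₀ / CL = 107 / 77.70 = 1.377 mg/L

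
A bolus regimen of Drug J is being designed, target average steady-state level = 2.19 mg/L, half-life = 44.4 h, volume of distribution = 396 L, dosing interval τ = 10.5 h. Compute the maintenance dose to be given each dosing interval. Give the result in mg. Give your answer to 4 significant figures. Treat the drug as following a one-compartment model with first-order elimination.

142.2 mg

k = ln2 / t½ = 0.693147 / 44.4 = 0.01561 h⁻¹
CL = k × Vd = 0.01561 × 396 = 6.182 L/h
At steady state, Dose/τ = Css × CL.
Dose = Css × CL × τ = 2.19 × 6.182 × 10.5 = 142.2 mg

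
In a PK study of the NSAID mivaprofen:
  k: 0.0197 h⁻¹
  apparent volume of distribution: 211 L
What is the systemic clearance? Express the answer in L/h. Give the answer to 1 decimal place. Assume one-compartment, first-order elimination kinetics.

CL = k × Vd = 0.0197 × 211 = 4.157 L/h

4.2 L/h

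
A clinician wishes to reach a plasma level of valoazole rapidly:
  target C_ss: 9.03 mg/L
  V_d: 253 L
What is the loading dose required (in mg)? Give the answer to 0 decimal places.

2285 mg

LD = Css × Vd = 9.03 × 253 = 2285 mg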